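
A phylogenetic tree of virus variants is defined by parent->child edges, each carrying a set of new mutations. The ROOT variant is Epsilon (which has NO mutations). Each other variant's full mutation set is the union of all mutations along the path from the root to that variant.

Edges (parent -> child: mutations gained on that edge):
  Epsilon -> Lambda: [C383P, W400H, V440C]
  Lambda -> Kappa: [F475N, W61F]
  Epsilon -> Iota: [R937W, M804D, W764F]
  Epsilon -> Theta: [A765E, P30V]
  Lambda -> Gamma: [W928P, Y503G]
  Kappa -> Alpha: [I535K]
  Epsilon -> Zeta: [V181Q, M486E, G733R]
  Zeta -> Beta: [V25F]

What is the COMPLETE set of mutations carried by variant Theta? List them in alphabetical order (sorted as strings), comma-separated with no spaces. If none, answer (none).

Answer: A765E,P30V

Derivation:
At Epsilon: gained [] -> total []
At Theta: gained ['A765E', 'P30V'] -> total ['A765E', 'P30V']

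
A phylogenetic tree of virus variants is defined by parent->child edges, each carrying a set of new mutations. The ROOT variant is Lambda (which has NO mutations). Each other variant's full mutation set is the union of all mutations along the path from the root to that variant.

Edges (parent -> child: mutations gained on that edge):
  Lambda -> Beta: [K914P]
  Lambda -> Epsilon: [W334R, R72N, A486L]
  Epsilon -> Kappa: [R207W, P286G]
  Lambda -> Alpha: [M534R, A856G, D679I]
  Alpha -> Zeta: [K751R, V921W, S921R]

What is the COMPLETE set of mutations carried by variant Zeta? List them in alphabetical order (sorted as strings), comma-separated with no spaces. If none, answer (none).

Answer: A856G,D679I,K751R,M534R,S921R,V921W

Derivation:
At Lambda: gained [] -> total []
At Alpha: gained ['M534R', 'A856G', 'D679I'] -> total ['A856G', 'D679I', 'M534R']
At Zeta: gained ['K751R', 'V921W', 'S921R'] -> total ['A856G', 'D679I', 'K751R', 'M534R', 'S921R', 'V921W']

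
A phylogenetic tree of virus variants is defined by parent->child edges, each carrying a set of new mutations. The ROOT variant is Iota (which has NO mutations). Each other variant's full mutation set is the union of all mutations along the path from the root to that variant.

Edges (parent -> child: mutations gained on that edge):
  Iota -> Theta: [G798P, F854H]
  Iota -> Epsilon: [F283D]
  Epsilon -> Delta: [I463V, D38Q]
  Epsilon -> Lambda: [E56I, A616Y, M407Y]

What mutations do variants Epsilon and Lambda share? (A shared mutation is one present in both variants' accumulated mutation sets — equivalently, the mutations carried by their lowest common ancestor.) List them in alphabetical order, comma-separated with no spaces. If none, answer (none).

Answer: F283D

Derivation:
Accumulating mutations along path to Epsilon:
  At Iota: gained [] -> total []
  At Epsilon: gained ['F283D'] -> total ['F283D']
Mutations(Epsilon) = ['F283D']
Accumulating mutations along path to Lambda:
  At Iota: gained [] -> total []
  At Epsilon: gained ['F283D'] -> total ['F283D']
  At Lambda: gained ['E56I', 'A616Y', 'M407Y'] -> total ['A616Y', 'E56I', 'F283D', 'M407Y']
Mutations(Lambda) = ['A616Y', 'E56I', 'F283D', 'M407Y']
Intersection: ['F283D'] ∩ ['A616Y', 'E56I', 'F283D', 'M407Y'] = ['F283D']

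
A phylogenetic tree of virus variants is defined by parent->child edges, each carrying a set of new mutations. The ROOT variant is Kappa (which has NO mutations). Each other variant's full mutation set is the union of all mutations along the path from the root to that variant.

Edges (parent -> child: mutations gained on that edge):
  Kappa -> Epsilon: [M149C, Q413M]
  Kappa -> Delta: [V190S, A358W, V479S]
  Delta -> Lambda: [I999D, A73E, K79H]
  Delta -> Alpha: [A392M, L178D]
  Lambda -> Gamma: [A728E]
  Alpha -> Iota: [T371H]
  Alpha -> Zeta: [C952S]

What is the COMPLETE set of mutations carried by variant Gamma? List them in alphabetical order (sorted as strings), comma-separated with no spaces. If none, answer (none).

Answer: A358W,A728E,A73E,I999D,K79H,V190S,V479S

Derivation:
At Kappa: gained [] -> total []
At Delta: gained ['V190S', 'A358W', 'V479S'] -> total ['A358W', 'V190S', 'V479S']
At Lambda: gained ['I999D', 'A73E', 'K79H'] -> total ['A358W', 'A73E', 'I999D', 'K79H', 'V190S', 'V479S']
At Gamma: gained ['A728E'] -> total ['A358W', 'A728E', 'A73E', 'I999D', 'K79H', 'V190S', 'V479S']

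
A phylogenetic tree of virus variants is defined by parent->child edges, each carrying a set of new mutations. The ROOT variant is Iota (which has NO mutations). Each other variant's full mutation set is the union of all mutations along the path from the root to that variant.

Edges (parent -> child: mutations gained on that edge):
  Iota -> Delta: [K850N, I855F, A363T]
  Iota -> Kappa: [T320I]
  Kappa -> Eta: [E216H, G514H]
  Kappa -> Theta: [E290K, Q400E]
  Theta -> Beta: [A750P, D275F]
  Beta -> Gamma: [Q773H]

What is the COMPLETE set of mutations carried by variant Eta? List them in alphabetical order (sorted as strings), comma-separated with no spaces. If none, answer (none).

Answer: E216H,G514H,T320I

Derivation:
At Iota: gained [] -> total []
At Kappa: gained ['T320I'] -> total ['T320I']
At Eta: gained ['E216H', 'G514H'] -> total ['E216H', 'G514H', 'T320I']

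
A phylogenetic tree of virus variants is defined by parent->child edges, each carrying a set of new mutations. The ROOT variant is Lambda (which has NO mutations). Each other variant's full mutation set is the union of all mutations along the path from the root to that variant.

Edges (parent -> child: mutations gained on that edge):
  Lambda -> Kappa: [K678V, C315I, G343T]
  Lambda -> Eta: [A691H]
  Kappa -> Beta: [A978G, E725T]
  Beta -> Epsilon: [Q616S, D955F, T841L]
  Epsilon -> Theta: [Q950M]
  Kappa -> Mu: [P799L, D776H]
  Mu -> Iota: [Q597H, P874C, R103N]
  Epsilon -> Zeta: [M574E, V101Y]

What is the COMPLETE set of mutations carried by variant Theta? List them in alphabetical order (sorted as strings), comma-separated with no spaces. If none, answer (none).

At Lambda: gained [] -> total []
At Kappa: gained ['K678V', 'C315I', 'G343T'] -> total ['C315I', 'G343T', 'K678V']
At Beta: gained ['A978G', 'E725T'] -> total ['A978G', 'C315I', 'E725T', 'G343T', 'K678V']
At Epsilon: gained ['Q616S', 'D955F', 'T841L'] -> total ['A978G', 'C315I', 'D955F', 'E725T', 'G343T', 'K678V', 'Q616S', 'T841L']
At Theta: gained ['Q950M'] -> total ['A978G', 'C315I', 'D955F', 'E725T', 'G343T', 'K678V', 'Q616S', 'Q950M', 'T841L']

Answer: A978G,C315I,D955F,E725T,G343T,K678V,Q616S,Q950M,T841L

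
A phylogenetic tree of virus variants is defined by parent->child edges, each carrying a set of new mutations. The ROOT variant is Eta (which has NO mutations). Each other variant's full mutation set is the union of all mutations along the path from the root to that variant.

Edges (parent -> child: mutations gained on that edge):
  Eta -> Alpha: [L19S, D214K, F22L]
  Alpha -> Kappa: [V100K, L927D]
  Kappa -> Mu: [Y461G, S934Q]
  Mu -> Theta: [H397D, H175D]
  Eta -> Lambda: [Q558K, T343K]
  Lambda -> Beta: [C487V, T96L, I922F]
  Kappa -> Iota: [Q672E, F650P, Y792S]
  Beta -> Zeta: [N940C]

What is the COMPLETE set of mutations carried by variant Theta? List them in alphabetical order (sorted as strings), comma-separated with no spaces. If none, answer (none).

At Eta: gained [] -> total []
At Alpha: gained ['L19S', 'D214K', 'F22L'] -> total ['D214K', 'F22L', 'L19S']
At Kappa: gained ['V100K', 'L927D'] -> total ['D214K', 'F22L', 'L19S', 'L927D', 'V100K']
At Mu: gained ['Y461G', 'S934Q'] -> total ['D214K', 'F22L', 'L19S', 'L927D', 'S934Q', 'V100K', 'Y461G']
At Theta: gained ['H397D', 'H175D'] -> total ['D214K', 'F22L', 'H175D', 'H397D', 'L19S', 'L927D', 'S934Q', 'V100K', 'Y461G']

Answer: D214K,F22L,H175D,H397D,L19S,L927D,S934Q,V100K,Y461G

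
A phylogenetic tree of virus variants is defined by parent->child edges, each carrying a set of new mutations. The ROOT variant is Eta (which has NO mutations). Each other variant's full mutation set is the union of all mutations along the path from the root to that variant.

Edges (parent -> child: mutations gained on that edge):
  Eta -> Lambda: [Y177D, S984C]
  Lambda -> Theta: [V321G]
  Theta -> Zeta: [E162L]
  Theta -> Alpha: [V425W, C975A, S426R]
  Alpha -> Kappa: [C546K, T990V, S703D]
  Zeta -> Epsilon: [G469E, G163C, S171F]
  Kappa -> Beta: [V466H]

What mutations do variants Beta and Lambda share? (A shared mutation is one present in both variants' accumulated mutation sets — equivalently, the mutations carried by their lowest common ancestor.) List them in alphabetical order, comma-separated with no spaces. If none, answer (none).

Accumulating mutations along path to Beta:
  At Eta: gained [] -> total []
  At Lambda: gained ['Y177D', 'S984C'] -> total ['S984C', 'Y177D']
  At Theta: gained ['V321G'] -> total ['S984C', 'V321G', 'Y177D']
  At Alpha: gained ['V425W', 'C975A', 'S426R'] -> total ['C975A', 'S426R', 'S984C', 'V321G', 'V425W', 'Y177D']
  At Kappa: gained ['C546K', 'T990V', 'S703D'] -> total ['C546K', 'C975A', 'S426R', 'S703D', 'S984C', 'T990V', 'V321G', 'V425W', 'Y177D']
  At Beta: gained ['V466H'] -> total ['C546K', 'C975A', 'S426R', 'S703D', 'S984C', 'T990V', 'V321G', 'V425W', 'V466H', 'Y177D']
Mutations(Beta) = ['C546K', 'C975A', 'S426R', 'S703D', 'S984C', 'T990V', 'V321G', 'V425W', 'V466H', 'Y177D']
Accumulating mutations along path to Lambda:
  At Eta: gained [] -> total []
  At Lambda: gained ['Y177D', 'S984C'] -> total ['S984C', 'Y177D']
Mutations(Lambda) = ['S984C', 'Y177D']
Intersection: ['C546K', 'C975A', 'S426R', 'S703D', 'S984C', 'T990V', 'V321G', 'V425W', 'V466H', 'Y177D'] ∩ ['S984C', 'Y177D'] = ['S984C', 'Y177D']

Answer: S984C,Y177D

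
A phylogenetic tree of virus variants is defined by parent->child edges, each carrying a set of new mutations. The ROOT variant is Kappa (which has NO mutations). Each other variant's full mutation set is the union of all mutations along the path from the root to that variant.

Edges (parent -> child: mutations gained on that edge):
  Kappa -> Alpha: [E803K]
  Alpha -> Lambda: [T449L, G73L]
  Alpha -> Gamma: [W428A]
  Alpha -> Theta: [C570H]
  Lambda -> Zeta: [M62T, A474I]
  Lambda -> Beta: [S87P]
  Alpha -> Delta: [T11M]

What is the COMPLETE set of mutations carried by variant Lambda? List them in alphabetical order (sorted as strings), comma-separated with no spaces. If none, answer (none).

Answer: E803K,G73L,T449L

Derivation:
At Kappa: gained [] -> total []
At Alpha: gained ['E803K'] -> total ['E803K']
At Lambda: gained ['T449L', 'G73L'] -> total ['E803K', 'G73L', 'T449L']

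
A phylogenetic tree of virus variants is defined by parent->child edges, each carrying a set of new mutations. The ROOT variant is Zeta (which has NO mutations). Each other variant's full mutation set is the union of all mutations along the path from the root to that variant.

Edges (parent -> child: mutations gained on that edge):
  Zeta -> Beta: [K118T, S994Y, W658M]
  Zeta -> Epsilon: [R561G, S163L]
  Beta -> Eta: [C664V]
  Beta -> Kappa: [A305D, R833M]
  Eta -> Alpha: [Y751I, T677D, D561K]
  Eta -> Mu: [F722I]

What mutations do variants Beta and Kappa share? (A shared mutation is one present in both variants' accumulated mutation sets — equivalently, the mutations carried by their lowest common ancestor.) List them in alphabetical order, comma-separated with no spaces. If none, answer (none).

Answer: K118T,S994Y,W658M

Derivation:
Accumulating mutations along path to Beta:
  At Zeta: gained [] -> total []
  At Beta: gained ['K118T', 'S994Y', 'W658M'] -> total ['K118T', 'S994Y', 'W658M']
Mutations(Beta) = ['K118T', 'S994Y', 'W658M']
Accumulating mutations along path to Kappa:
  At Zeta: gained [] -> total []
  At Beta: gained ['K118T', 'S994Y', 'W658M'] -> total ['K118T', 'S994Y', 'W658M']
  At Kappa: gained ['A305D', 'R833M'] -> total ['A305D', 'K118T', 'R833M', 'S994Y', 'W658M']
Mutations(Kappa) = ['A305D', 'K118T', 'R833M', 'S994Y', 'W658M']
Intersection: ['K118T', 'S994Y', 'W658M'] ∩ ['A305D', 'K118T', 'R833M', 'S994Y', 'W658M'] = ['K118T', 'S994Y', 'W658M']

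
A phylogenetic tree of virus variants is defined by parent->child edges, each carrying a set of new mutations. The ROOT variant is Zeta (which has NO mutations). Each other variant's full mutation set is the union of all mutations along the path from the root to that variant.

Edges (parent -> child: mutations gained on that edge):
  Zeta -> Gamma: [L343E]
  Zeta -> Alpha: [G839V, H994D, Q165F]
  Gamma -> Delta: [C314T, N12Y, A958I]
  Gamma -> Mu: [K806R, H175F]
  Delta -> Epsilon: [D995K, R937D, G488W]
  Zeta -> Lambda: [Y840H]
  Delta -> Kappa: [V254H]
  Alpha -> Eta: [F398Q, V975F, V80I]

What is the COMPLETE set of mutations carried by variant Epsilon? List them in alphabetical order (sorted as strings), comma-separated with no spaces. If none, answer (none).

At Zeta: gained [] -> total []
At Gamma: gained ['L343E'] -> total ['L343E']
At Delta: gained ['C314T', 'N12Y', 'A958I'] -> total ['A958I', 'C314T', 'L343E', 'N12Y']
At Epsilon: gained ['D995K', 'R937D', 'G488W'] -> total ['A958I', 'C314T', 'D995K', 'G488W', 'L343E', 'N12Y', 'R937D']

Answer: A958I,C314T,D995K,G488W,L343E,N12Y,R937D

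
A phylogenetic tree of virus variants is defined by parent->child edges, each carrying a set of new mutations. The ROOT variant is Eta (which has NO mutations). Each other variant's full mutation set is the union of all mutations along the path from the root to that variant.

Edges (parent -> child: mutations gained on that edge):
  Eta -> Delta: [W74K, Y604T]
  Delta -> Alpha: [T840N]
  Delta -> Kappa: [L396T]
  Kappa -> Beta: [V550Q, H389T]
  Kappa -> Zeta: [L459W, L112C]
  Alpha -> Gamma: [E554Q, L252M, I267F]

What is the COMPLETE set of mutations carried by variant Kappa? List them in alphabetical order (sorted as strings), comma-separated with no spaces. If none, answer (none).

At Eta: gained [] -> total []
At Delta: gained ['W74K', 'Y604T'] -> total ['W74K', 'Y604T']
At Kappa: gained ['L396T'] -> total ['L396T', 'W74K', 'Y604T']

Answer: L396T,W74K,Y604T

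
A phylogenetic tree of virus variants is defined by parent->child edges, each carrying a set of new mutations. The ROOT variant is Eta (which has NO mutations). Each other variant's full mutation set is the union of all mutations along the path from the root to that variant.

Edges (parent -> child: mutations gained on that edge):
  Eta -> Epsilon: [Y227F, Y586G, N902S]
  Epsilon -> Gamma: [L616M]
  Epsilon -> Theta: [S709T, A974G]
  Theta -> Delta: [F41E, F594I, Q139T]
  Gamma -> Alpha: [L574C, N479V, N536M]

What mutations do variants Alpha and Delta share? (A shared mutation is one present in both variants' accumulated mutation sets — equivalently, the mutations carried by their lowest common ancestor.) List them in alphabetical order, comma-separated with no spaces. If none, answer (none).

Answer: N902S,Y227F,Y586G

Derivation:
Accumulating mutations along path to Alpha:
  At Eta: gained [] -> total []
  At Epsilon: gained ['Y227F', 'Y586G', 'N902S'] -> total ['N902S', 'Y227F', 'Y586G']
  At Gamma: gained ['L616M'] -> total ['L616M', 'N902S', 'Y227F', 'Y586G']
  At Alpha: gained ['L574C', 'N479V', 'N536M'] -> total ['L574C', 'L616M', 'N479V', 'N536M', 'N902S', 'Y227F', 'Y586G']
Mutations(Alpha) = ['L574C', 'L616M', 'N479V', 'N536M', 'N902S', 'Y227F', 'Y586G']
Accumulating mutations along path to Delta:
  At Eta: gained [] -> total []
  At Epsilon: gained ['Y227F', 'Y586G', 'N902S'] -> total ['N902S', 'Y227F', 'Y586G']
  At Theta: gained ['S709T', 'A974G'] -> total ['A974G', 'N902S', 'S709T', 'Y227F', 'Y586G']
  At Delta: gained ['F41E', 'F594I', 'Q139T'] -> total ['A974G', 'F41E', 'F594I', 'N902S', 'Q139T', 'S709T', 'Y227F', 'Y586G']
Mutations(Delta) = ['A974G', 'F41E', 'F594I', 'N902S', 'Q139T', 'S709T', 'Y227F', 'Y586G']
Intersection: ['L574C', 'L616M', 'N479V', 'N536M', 'N902S', 'Y227F', 'Y586G'] ∩ ['A974G', 'F41E', 'F594I', 'N902S', 'Q139T', 'S709T', 'Y227F', 'Y586G'] = ['N902S', 'Y227F', 'Y586G']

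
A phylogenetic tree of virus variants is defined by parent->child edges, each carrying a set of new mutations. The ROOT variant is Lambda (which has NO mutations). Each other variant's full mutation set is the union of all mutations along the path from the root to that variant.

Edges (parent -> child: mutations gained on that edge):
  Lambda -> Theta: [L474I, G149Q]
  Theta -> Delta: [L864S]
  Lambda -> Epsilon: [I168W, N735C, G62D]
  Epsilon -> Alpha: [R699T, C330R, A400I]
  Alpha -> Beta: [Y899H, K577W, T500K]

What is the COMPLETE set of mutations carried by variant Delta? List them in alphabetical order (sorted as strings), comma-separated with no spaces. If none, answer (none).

Answer: G149Q,L474I,L864S

Derivation:
At Lambda: gained [] -> total []
At Theta: gained ['L474I', 'G149Q'] -> total ['G149Q', 'L474I']
At Delta: gained ['L864S'] -> total ['G149Q', 'L474I', 'L864S']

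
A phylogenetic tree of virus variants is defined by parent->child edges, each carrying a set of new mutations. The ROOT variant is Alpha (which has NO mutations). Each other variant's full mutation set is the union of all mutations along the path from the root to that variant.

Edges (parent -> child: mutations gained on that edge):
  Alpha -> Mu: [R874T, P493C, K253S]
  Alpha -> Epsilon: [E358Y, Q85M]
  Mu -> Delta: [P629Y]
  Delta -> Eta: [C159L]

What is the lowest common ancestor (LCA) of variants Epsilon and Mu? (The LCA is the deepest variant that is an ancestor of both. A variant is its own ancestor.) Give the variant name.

Path from root to Epsilon: Alpha -> Epsilon
  ancestors of Epsilon: {Alpha, Epsilon}
Path from root to Mu: Alpha -> Mu
  ancestors of Mu: {Alpha, Mu}
Common ancestors: {Alpha}
Walk up from Mu: Mu (not in ancestors of Epsilon), Alpha (in ancestors of Epsilon)
Deepest common ancestor (LCA) = Alpha

Answer: Alpha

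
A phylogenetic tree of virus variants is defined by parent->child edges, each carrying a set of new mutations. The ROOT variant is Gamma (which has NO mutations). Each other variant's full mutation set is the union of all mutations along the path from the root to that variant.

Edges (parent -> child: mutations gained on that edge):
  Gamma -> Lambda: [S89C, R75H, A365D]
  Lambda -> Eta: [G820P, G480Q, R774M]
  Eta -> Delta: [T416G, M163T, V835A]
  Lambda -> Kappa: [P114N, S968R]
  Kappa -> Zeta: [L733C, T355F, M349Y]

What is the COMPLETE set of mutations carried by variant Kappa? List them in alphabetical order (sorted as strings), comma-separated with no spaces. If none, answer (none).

Answer: A365D,P114N,R75H,S89C,S968R

Derivation:
At Gamma: gained [] -> total []
At Lambda: gained ['S89C', 'R75H', 'A365D'] -> total ['A365D', 'R75H', 'S89C']
At Kappa: gained ['P114N', 'S968R'] -> total ['A365D', 'P114N', 'R75H', 'S89C', 'S968R']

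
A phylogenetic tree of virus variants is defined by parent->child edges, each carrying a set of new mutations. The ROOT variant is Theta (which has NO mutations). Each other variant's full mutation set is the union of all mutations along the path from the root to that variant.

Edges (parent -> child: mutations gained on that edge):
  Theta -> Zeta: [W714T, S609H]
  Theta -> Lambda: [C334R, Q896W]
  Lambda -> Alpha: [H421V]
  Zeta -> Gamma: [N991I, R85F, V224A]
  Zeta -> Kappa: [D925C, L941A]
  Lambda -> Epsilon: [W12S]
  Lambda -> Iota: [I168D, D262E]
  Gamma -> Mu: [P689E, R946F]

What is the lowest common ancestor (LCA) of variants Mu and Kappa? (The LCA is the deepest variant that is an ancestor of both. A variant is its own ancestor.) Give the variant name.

Path from root to Mu: Theta -> Zeta -> Gamma -> Mu
  ancestors of Mu: {Theta, Zeta, Gamma, Mu}
Path from root to Kappa: Theta -> Zeta -> Kappa
  ancestors of Kappa: {Theta, Zeta, Kappa}
Common ancestors: {Theta, Zeta}
Walk up from Kappa: Kappa (not in ancestors of Mu), Zeta (in ancestors of Mu), Theta (in ancestors of Mu)
Deepest common ancestor (LCA) = Zeta

Answer: Zeta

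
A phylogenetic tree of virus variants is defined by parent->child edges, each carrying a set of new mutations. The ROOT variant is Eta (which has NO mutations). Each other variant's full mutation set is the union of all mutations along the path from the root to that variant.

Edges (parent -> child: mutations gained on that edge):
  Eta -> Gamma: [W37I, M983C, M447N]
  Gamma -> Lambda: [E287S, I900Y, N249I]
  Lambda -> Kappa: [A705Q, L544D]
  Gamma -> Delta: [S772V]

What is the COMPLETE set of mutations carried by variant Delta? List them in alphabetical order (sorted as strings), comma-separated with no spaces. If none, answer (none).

Answer: M447N,M983C,S772V,W37I

Derivation:
At Eta: gained [] -> total []
At Gamma: gained ['W37I', 'M983C', 'M447N'] -> total ['M447N', 'M983C', 'W37I']
At Delta: gained ['S772V'] -> total ['M447N', 'M983C', 'S772V', 'W37I']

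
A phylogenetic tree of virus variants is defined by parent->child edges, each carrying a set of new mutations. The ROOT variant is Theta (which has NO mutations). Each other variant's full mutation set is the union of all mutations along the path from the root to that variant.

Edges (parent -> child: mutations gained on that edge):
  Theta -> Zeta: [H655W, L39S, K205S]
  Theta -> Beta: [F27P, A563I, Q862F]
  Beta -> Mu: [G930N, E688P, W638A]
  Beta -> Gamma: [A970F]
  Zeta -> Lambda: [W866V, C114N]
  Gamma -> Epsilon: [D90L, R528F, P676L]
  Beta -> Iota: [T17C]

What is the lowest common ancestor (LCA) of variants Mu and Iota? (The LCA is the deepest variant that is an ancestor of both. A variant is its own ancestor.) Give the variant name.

Answer: Beta

Derivation:
Path from root to Mu: Theta -> Beta -> Mu
  ancestors of Mu: {Theta, Beta, Mu}
Path from root to Iota: Theta -> Beta -> Iota
  ancestors of Iota: {Theta, Beta, Iota}
Common ancestors: {Theta, Beta}
Walk up from Iota: Iota (not in ancestors of Mu), Beta (in ancestors of Mu), Theta (in ancestors of Mu)
Deepest common ancestor (LCA) = Beta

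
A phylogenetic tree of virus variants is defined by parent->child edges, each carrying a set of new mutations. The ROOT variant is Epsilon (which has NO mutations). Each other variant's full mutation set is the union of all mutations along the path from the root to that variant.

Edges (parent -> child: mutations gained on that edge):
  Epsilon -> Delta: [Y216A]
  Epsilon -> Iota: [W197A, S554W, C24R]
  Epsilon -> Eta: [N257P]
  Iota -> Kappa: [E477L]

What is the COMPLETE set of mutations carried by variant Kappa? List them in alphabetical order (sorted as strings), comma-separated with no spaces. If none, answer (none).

At Epsilon: gained [] -> total []
At Iota: gained ['W197A', 'S554W', 'C24R'] -> total ['C24R', 'S554W', 'W197A']
At Kappa: gained ['E477L'] -> total ['C24R', 'E477L', 'S554W', 'W197A']

Answer: C24R,E477L,S554W,W197A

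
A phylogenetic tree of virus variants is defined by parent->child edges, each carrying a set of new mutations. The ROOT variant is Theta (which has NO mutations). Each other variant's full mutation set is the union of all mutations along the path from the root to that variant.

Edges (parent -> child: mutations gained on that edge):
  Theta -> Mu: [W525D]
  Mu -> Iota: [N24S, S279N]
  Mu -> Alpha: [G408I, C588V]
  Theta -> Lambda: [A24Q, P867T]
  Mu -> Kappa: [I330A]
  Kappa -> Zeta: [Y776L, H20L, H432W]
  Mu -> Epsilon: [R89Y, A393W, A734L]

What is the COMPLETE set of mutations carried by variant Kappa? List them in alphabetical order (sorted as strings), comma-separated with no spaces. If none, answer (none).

Answer: I330A,W525D

Derivation:
At Theta: gained [] -> total []
At Mu: gained ['W525D'] -> total ['W525D']
At Kappa: gained ['I330A'] -> total ['I330A', 'W525D']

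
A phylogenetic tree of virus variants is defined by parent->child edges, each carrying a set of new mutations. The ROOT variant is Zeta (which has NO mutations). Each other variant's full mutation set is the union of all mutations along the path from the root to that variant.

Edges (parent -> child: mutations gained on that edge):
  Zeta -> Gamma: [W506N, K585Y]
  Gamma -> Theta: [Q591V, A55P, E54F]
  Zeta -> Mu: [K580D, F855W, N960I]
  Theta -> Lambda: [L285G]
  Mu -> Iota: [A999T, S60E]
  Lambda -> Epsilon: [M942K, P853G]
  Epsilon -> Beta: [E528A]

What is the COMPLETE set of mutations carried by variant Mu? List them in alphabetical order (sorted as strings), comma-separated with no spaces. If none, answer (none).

Answer: F855W,K580D,N960I

Derivation:
At Zeta: gained [] -> total []
At Mu: gained ['K580D', 'F855W', 'N960I'] -> total ['F855W', 'K580D', 'N960I']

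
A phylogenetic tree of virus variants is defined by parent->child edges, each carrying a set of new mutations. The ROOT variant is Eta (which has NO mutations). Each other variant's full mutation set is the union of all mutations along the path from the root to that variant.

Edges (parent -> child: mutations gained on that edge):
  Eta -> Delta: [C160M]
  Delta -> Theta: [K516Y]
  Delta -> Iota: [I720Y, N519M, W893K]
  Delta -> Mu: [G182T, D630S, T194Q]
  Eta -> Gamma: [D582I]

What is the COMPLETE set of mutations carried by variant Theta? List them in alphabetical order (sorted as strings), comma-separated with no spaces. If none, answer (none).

Answer: C160M,K516Y

Derivation:
At Eta: gained [] -> total []
At Delta: gained ['C160M'] -> total ['C160M']
At Theta: gained ['K516Y'] -> total ['C160M', 'K516Y']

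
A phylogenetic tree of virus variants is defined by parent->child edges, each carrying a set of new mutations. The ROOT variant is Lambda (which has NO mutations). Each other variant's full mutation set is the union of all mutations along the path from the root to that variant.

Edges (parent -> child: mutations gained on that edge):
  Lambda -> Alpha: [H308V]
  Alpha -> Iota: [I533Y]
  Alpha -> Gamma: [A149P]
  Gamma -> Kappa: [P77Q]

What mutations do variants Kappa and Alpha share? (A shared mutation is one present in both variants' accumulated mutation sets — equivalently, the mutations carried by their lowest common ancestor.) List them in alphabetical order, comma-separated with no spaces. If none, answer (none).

Answer: H308V

Derivation:
Accumulating mutations along path to Kappa:
  At Lambda: gained [] -> total []
  At Alpha: gained ['H308V'] -> total ['H308V']
  At Gamma: gained ['A149P'] -> total ['A149P', 'H308V']
  At Kappa: gained ['P77Q'] -> total ['A149P', 'H308V', 'P77Q']
Mutations(Kappa) = ['A149P', 'H308V', 'P77Q']
Accumulating mutations along path to Alpha:
  At Lambda: gained [] -> total []
  At Alpha: gained ['H308V'] -> total ['H308V']
Mutations(Alpha) = ['H308V']
Intersection: ['A149P', 'H308V', 'P77Q'] ∩ ['H308V'] = ['H308V']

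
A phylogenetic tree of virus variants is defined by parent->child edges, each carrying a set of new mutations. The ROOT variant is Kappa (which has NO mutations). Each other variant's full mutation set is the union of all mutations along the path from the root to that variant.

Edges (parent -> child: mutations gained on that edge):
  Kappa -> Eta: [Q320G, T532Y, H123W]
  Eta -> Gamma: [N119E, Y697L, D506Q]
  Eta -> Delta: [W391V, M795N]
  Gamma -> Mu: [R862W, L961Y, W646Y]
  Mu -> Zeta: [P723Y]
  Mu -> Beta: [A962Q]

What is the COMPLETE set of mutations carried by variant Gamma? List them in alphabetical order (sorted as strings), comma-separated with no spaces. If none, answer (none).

At Kappa: gained [] -> total []
At Eta: gained ['Q320G', 'T532Y', 'H123W'] -> total ['H123W', 'Q320G', 'T532Y']
At Gamma: gained ['N119E', 'Y697L', 'D506Q'] -> total ['D506Q', 'H123W', 'N119E', 'Q320G', 'T532Y', 'Y697L']

Answer: D506Q,H123W,N119E,Q320G,T532Y,Y697L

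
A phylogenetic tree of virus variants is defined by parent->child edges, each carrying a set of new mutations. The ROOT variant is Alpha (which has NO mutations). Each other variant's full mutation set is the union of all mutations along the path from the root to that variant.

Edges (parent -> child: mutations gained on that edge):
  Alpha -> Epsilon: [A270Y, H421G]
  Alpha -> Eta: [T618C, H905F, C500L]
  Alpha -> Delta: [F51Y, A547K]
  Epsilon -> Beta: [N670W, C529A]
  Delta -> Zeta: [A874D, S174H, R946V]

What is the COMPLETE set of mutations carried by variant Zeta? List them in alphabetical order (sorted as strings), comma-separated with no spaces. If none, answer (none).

Answer: A547K,A874D,F51Y,R946V,S174H

Derivation:
At Alpha: gained [] -> total []
At Delta: gained ['F51Y', 'A547K'] -> total ['A547K', 'F51Y']
At Zeta: gained ['A874D', 'S174H', 'R946V'] -> total ['A547K', 'A874D', 'F51Y', 'R946V', 'S174H']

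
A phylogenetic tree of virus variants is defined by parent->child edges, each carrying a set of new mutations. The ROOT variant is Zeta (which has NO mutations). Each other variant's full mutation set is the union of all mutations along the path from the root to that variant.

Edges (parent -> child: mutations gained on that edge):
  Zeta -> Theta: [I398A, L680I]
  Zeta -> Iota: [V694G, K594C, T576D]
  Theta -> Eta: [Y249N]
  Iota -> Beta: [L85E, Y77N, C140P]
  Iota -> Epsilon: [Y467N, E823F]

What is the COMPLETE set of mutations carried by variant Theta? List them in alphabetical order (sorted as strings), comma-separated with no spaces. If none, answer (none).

Answer: I398A,L680I

Derivation:
At Zeta: gained [] -> total []
At Theta: gained ['I398A', 'L680I'] -> total ['I398A', 'L680I']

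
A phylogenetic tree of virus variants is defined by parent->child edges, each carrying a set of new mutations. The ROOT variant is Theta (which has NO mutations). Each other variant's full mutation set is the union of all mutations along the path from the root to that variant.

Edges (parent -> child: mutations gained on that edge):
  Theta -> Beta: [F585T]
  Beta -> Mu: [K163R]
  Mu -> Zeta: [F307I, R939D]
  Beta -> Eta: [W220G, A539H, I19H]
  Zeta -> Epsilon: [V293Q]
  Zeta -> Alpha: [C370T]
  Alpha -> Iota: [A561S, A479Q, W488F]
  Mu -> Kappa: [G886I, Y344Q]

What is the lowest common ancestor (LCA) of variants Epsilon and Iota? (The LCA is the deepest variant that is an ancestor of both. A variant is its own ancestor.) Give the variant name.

Answer: Zeta

Derivation:
Path from root to Epsilon: Theta -> Beta -> Mu -> Zeta -> Epsilon
  ancestors of Epsilon: {Theta, Beta, Mu, Zeta, Epsilon}
Path from root to Iota: Theta -> Beta -> Mu -> Zeta -> Alpha -> Iota
  ancestors of Iota: {Theta, Beta, Mu, Zeta, Alpha, Iota}
Common ancestors: {Theta, Beta, Mu, Zeta}
Walk up from Iota: Iota (not in ancestors of Epsilon), Alpha (not in ancestors of Epsilon), Zeta (in ancestors of Epsilon), Mu (in ancestors of Epsilon), Beta (in ancestors of Epsilon), Theta (in ancestors of Epsilon)
Deepest common ancestor (LCA) = Zeta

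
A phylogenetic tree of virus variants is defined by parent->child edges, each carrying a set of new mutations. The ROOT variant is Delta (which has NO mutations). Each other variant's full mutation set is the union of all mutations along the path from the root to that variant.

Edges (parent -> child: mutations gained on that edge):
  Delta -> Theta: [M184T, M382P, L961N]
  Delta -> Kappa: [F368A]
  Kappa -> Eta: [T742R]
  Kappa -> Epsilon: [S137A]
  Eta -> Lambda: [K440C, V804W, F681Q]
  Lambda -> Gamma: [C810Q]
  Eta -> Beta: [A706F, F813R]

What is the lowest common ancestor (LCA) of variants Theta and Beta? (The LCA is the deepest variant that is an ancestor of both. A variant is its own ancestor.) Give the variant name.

Answer: Delta

Derivation:
Path from root to Theta: Delta -> Theta
  ancestors of Theta: {Delta, Theta}
Path from root to Beta: Delta -> Kappa -> Eta -> Beta
  ancestors of Beta: {Delta, Kappa, Eta, Beta}
Common ancestors: {Delta}
Walk up from Beta: Beta (not in ancestors of Theta), Eta (not in ancestors of Theta), Kappa (not in ancestors of Theta), Delta (in ancestors of Theta)
Deepest common ancestor (LCA) = Delta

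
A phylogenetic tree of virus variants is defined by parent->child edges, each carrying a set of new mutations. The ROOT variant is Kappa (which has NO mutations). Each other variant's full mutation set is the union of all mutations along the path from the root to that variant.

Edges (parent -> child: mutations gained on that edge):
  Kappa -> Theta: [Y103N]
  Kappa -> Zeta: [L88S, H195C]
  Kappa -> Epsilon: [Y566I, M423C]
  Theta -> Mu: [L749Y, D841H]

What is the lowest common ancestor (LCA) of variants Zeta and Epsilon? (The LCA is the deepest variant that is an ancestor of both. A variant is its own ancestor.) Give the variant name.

Answer: Kappa

Derivation:
Path from root to Zeta: Kappa -> Zeta
  ancestors of Zeta: {Kappa, Zeta}
Path from root to Epsilon: Kappa -> Epsilon
  ancestors of Epsilon: {Kappa, Epsilon}
Common ancestors: {Kappa}
Walk up from Epsilon: Epsilon (not in ancestors of Zeta), Kappa (in ancestors of Zeta)
Deepest common ancestor (LCA) = Kappa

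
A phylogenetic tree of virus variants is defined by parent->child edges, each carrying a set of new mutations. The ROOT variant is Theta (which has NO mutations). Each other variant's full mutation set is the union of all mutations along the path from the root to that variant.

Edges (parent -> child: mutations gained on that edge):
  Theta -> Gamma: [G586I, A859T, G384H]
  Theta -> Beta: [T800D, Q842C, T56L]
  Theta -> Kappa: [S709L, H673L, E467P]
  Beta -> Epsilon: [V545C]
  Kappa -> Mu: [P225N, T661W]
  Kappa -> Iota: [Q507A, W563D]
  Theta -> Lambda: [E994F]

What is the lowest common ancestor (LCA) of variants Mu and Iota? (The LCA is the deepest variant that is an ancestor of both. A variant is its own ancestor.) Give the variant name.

Path from root to Mu: Theta -> Kappa -> Mu
  ancestors of Mu: {Theta, Kappa, Mu}
Path from root to Iota: Theta -> Kappa -> Iota
  ancestors of Iota: {Theta, Kappa, Iota}
Common ancestors: {Theta, Kappa}
Walk up from Iota: Iota (not in ancestors of Mu), Kappa (in ancestors of Mu), Theta (in ancestors of Mu)
Deepest common ancestor (LCA) = Kappa

Answer: Kappa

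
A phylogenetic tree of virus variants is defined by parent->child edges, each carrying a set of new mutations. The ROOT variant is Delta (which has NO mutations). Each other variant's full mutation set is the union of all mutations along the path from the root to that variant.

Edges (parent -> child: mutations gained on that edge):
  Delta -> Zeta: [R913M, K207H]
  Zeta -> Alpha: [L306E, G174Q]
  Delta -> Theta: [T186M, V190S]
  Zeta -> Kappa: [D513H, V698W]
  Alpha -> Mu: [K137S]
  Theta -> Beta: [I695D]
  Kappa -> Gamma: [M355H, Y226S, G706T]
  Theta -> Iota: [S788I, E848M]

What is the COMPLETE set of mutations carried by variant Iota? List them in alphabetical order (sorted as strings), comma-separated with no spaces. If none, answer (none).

At Delta: gained [] -> total []
At Theta: gained ['T186M', 'V190S'] -> total ['T186M', 'V190S']
At Iota: gained ['S788I', 'E848M'] -> total ['E848M', 'S788I', 'T186M', 'V190S']

Answer: E848M,S788I,T186M,V190S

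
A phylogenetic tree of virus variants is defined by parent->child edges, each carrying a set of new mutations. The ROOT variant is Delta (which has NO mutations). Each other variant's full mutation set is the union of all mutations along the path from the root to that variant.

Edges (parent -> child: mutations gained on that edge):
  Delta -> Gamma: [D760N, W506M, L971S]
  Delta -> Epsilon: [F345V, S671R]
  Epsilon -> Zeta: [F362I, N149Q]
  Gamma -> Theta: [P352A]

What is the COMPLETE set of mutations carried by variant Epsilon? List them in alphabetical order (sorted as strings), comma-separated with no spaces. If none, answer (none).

At Delta: gained [] -> total []
At Epsilon: gained ['F345V', 'S671R'] -> total ['F345V', 'S671R']

Answer: F345V,S671R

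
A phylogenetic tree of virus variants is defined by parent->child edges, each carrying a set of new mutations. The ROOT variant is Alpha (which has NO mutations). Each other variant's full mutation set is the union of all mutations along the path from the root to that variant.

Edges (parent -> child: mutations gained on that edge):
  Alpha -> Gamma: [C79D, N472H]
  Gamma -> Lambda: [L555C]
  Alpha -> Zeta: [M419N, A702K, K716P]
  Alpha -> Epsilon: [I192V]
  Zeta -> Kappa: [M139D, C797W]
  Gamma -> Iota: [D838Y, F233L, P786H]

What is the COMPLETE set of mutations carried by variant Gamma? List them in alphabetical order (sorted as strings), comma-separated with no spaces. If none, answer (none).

Answer: C79D,N472H

Derivation:
At Alpha: gained [] -> total []
At Gamma: gained ['C79D', 'N472H'] -> total ['C79D', 'N472H']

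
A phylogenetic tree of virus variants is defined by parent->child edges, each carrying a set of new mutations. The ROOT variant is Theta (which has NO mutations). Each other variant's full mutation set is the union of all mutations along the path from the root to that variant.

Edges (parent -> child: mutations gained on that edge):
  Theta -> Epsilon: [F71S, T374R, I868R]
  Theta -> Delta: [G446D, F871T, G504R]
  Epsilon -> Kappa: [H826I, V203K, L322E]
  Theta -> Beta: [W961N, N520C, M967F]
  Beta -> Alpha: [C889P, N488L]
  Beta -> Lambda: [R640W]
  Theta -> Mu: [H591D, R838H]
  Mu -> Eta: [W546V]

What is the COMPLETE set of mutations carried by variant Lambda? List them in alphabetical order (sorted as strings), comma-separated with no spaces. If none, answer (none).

At Theta: gained [] -> total []
At Beta: gained ['W961N', 'N520C', 'M967F'] -> total ['M967F', 'N520C', 'W961N']
At Lambda: gained ['R640W'] -> total ['M967F', 'N520C', 'R640W', 'W961N']

Answer: M967F,N520C,R640W,W961N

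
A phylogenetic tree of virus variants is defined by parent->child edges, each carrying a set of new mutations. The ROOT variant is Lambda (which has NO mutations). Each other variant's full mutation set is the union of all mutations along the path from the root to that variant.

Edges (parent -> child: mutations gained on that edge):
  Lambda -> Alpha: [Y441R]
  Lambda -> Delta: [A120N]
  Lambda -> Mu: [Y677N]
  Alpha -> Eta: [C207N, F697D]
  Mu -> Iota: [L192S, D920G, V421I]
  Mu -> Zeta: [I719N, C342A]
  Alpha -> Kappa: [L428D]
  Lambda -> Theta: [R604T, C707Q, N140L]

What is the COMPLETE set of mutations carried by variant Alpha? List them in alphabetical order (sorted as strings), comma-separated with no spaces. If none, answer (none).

Answer: Y441R

Derivation:
At Lambda: gained [] -> total []
At Alpha: gained ['Y441R'] -> total ['Y441R']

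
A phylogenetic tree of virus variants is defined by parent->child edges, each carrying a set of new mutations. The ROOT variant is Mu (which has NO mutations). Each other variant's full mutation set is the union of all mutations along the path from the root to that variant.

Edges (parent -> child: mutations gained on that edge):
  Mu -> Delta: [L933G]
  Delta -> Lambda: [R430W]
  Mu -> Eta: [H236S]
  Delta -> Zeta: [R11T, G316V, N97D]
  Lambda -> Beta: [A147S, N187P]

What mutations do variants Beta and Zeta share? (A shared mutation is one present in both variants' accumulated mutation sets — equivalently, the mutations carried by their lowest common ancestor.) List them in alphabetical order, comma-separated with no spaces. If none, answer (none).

Accumulating mutations along path to Beta:
  At Mu: gained [] -> total []
  At Delta: gained ['L933G'] -> total ['L933G']
  At Lambda: gained ['R430W'] -> total ['L933G', 'R430W']
  At Beta: gained ['A147S', 'N187P'] -> total ['A147S', 'L933G', 'N187P', 'R430W']
Mutations(Beta) = ['A147S', 'L933G', 'N187P', 'R430W']
Accumulating mutations along path to Zeta:
  At Mu: gained [] -> total []
  At Delta: gained ['L933G'] -> total ['L933G']
  At Zeta: gained ['R11T', 'G316V', 'N97D'] -> total ['G316V', 'L933G', 'N97D', 'R11T']
Mutations(Zeta) = ['G316V', 'L933G', 'N97D', 'R11T']
Intersection: ['A147S', 'L933G', 'N187P', 'R430W'] ∩ ['G316V', 'L933G', 'N97D', 'R11T'] = ['L933G']

Answer: L933G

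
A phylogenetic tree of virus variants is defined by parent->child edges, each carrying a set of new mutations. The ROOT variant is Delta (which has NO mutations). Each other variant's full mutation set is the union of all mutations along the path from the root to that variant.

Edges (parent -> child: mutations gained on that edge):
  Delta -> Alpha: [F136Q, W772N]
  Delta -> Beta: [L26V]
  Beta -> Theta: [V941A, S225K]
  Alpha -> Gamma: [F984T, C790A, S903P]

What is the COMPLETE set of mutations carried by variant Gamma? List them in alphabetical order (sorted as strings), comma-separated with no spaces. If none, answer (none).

Answer: C790A,F136Q,F984T,S903P,W772N

Derivation:
At Delta: gained [] -> total []
At Alpha: gained ['F136Q', 'W772N'] -> total ['F136Q', 'W772N']
At Gamma: gained ['F984T', 'C790A', 'S903P'] -> total ['C790A', 'F136Q', 'F984T', 'S903P', 'W772N']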